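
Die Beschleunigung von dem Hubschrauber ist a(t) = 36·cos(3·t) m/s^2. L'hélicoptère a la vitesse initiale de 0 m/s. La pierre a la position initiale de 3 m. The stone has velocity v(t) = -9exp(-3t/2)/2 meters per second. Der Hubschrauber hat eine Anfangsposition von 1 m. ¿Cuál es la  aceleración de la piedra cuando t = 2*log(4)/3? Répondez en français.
Nous devons dériver notre équation de la vitesse v(t) = -9·exp(-3·t/2)/2 1 fois. La dérivée de la vitesse donne l'accélération: a(t) = 27·exp(-3·t/2)/4. En utilisant a(t) = 27·exp(-3·t/2)/4 et en substituant t = 2*log(4)/3, nous trouvons a = 27/16.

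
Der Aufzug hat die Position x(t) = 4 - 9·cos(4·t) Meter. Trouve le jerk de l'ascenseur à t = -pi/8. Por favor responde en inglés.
Starting from position x(t) = 4 - 9·cos(4·t), we take 3 derivatives. Differentiating position, we get velocity: v(t) = 36·sin(4·t). Differentiating velocity, we get acceleration: a(t) = 144·cos(4·t). Taking d/dt of a(t), we find j(t) = -576·sin(4·t). We have jerk j(t) = -576·sin(4·t). Substituting t = -pi/8: j(-pi/8) = 576.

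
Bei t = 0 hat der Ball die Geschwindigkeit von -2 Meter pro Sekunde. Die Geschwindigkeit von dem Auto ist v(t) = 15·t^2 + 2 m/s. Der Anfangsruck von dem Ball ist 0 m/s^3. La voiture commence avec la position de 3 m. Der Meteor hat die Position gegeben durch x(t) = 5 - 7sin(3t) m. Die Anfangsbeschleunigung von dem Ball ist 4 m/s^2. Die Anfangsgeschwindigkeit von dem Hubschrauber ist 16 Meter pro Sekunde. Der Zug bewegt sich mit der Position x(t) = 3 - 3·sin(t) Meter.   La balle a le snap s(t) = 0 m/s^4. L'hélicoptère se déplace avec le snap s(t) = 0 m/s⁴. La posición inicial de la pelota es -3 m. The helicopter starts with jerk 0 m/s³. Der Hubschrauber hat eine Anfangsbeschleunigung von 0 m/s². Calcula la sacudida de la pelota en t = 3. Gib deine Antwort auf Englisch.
We must find the antiderivative of our snap equation s(t) = 0 1 time. Taking ∫s(t)dt and applying j(0) = 0, we find j(t) = 0. From the given jerk equation j(t) = 0, we substitute t = 3 to get j = 0.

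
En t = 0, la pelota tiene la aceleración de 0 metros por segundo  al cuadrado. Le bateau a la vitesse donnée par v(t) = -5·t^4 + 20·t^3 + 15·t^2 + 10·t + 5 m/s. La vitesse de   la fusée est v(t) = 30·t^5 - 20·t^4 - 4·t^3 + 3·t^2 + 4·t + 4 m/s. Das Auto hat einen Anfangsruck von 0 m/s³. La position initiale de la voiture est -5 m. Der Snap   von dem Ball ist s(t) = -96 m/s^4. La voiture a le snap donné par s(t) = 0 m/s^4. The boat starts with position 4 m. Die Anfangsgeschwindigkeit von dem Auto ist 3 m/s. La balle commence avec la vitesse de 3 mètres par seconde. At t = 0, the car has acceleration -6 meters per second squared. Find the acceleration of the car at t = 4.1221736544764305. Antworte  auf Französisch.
Pour résoudre ceci, nous devons prendre 2 intégrales de notre équation du snap s(t) = 0. L'intégrale du snap, avec j(0) = 0, donne le jerk: j(t) = 0. En intégrant le jerk et en utilisant la condition initiale a(0) = -6, nous obtenons a(t) = -6. Nous avons l'accélération a(t) = -6. En substituant t = 4.1221736544764305: a(4.1221736544764305) = -6.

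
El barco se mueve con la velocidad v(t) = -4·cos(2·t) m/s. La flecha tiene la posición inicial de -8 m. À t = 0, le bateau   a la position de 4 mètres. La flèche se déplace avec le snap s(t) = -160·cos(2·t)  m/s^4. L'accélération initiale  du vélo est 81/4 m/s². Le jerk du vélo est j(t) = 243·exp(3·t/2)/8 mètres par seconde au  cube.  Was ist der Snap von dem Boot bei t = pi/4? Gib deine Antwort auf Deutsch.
Um dies zu lösen, müssen wir 3 Ableitungen unserer Gleichung für die Geschwindigkeit v(t) = -4·cos(2·t) nehmen. Die Ableitung von der Geschwindigkeit ergibt die Beschleunigung: a(t) = 8·sin(2·t). Mit d/dt von a(t) finden wir j(t) = 16·cos(2·t). Durch Ableiten von dem Ruck erhalten wir den Snap: s(t) = -32·sin(2·t). Wir haben den Snap s(t) = -32·sin(2·t). Durch Einsetzen von t = pi/4: s(pi/4) = -32.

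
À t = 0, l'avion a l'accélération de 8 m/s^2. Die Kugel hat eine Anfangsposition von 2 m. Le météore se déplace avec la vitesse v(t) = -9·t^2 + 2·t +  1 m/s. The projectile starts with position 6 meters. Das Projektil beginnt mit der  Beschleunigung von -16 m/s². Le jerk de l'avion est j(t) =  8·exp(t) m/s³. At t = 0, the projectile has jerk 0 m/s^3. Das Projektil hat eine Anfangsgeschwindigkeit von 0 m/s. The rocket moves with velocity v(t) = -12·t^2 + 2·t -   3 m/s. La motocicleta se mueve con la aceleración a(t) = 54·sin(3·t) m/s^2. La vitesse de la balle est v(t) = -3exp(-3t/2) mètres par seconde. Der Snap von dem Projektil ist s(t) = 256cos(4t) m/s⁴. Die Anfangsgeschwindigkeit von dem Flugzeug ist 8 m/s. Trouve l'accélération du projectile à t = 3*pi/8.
Pour résoudre ceci, nous devons prendre 2 primitives de notre équation du snap s(t) = 256·cos(4·t). La primitive du snap, avec j(0) = 0, donne le jerk: j(t) = 64·sin(4·t). La primitive du jerk est l'accélération. En utilisant a(0) = -16, nous obtenons a(t) = -16·cos(4·t). En utilisant a(t) = -16·cos(4·t) et en substituant t = 3*pi/8, nous trouvons a = 0.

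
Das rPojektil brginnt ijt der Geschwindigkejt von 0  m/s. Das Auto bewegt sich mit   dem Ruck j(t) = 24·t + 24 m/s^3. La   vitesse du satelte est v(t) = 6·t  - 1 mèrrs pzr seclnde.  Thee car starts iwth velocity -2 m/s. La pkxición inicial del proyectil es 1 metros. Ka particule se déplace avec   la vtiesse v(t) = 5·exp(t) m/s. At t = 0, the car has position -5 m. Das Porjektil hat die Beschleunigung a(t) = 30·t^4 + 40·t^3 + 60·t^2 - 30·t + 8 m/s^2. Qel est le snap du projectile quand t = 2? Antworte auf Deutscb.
Um dies zu lösen, müssen wir 2 Ableitungen unserer Gleichung für die Beschleunigung a(t) = 30·t^4 + 40·t^3 + 60·t^2 - 30·t + 8 nehmen. Die Ableitung von der Beschleunigung ergibt den Ruck: j(t) = 120·t^3 + 120·t^2 + 120·t - 30. Mit d/dt von j(t) finden wir s(t) = 360·t^2 + 240·t + 120. Mit s(t) = 360·t^2 + 240·t + 120 und Einsetzen von t = 2, finden wir s = 2040.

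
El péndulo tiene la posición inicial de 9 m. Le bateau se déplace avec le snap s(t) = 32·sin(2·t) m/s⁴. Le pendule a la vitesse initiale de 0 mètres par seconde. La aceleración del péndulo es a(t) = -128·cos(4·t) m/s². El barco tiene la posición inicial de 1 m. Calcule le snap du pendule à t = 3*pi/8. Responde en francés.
En partant de l'accélération a(t) = -128·cos(4·t), nous prenons 2 dérivées. La dérivée de l'accélération donne le jerk: j(t) = 512·sin(4·t). En dérivant le jerk, nous obtenons le snap: s(t) = 2048·cos(4·t). De l'équation du snap s(t) = 2048·cos(4·t), nous substituons t = 3*pi/8 pour obtenir s = 0.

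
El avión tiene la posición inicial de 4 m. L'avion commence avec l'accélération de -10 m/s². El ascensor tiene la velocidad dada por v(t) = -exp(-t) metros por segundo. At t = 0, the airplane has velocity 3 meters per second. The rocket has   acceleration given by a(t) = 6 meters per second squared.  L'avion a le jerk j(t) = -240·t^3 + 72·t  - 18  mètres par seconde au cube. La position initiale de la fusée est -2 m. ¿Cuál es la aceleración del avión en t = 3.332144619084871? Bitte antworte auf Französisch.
En partant du jerk j(t) = -240·t^3 + 72·t - 18, nous prenons 1 primitive. La primitive du jerk, avec a(0) = -10, donne l'accélération: a(t) = -60·t^4 + 36·t^2 - 18·t - 10. Nous avons l'accélération a(t) = -60·t^4 + 36·t^2 - 18·t - 10. En substituant t = 3.332144619084871: a(3.332144619084871) = -7067.11055304846.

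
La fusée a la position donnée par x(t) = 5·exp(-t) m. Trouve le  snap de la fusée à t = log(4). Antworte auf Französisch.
Pour résoudre ceci, nous devons prendre 4 dérivées de notre équation de la position x(t) = 5·exp(-t). En dérivant la position, nous obtenons la vitesse: v(t) = -5·exp(-t). En prenant d/dt de v(t), nous trouvons a(t) = 5·exp(-t). En dérivant l'accélération, nous obtenons le jerk: j(t) = -5·exp(-t). La dérivée du jerk donne le snap: s(t) = 5·exp(-t). De l'équation du snap s(t) = 5·exp(-t), nous substituons t = log(4) pour obtenir s = 5/4.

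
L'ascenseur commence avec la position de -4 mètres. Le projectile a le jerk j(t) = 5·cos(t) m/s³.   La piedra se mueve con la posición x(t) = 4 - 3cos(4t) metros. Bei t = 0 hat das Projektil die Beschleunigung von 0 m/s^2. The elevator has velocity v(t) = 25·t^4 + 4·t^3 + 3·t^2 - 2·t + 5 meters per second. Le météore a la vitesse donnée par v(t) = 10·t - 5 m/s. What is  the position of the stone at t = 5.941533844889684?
We have position x(t) = 4 - 3·cos(4·t). Substituting t = 5.941533844889684: x(5.941533844889684) = 3.39167643542054.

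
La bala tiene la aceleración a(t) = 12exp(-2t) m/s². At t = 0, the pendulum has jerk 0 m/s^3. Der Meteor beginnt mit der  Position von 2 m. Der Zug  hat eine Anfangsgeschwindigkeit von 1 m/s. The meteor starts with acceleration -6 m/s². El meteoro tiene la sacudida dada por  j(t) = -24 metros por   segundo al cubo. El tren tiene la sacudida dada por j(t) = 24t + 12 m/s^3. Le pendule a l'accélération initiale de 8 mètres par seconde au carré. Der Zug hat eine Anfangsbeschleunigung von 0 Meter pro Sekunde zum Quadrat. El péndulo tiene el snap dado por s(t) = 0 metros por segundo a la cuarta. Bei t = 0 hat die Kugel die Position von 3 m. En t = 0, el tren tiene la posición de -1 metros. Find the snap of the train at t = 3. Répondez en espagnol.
Para resolver esto, necesitamos tomar 1 derivada de nuestra ecuación de la sacudida j(t) = 24·t + 12. Derivando la sacudida, obtenemos el snap: s(t) = 24. Usando s(t) = 24 y sustituyendo t = 3, encontramos s = 24.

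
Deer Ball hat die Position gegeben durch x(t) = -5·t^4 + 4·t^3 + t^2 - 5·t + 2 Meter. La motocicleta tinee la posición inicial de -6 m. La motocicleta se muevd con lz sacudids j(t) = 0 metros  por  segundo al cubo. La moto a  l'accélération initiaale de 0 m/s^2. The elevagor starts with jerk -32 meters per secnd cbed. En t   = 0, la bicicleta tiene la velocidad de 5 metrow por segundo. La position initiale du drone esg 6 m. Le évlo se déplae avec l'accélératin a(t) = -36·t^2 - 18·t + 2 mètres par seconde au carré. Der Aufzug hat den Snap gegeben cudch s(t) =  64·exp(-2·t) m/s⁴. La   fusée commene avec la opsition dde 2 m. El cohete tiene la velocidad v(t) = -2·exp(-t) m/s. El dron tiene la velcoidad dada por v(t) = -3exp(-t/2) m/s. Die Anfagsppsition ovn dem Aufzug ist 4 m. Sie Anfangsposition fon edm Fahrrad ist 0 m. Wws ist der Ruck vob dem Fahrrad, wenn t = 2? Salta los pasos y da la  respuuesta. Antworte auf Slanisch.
La respuesta es -162.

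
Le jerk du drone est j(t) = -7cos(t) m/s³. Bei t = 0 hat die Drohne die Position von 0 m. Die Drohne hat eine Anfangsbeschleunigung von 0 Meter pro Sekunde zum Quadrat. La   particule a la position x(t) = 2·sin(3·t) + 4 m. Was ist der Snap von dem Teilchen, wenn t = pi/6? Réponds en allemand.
Wir müssen unsere Gleichung für die Position x(t) = 2·sin(3·t) + 4 4-mal ableiten. Mit d/dt von x(t) finden wir v(t) = 6·cos(3·t). Durch Ableiten von der Geschwindigkeit erhalten wir die Beschleunigung: a(t) = -18·sin(3·t). Die Ableitung von der Beschleunigung ergibt den Ruck: j(t) = -54·cos(3·t). Durch Ableiten von dem Ruck erhalten wir den Snap: s(t) = 162·sin(3·t). Aus der Gleichung für den Snap s(t) = 162·sin(3·t), setzen wir t = pi/6 ein und erhalten s = 162.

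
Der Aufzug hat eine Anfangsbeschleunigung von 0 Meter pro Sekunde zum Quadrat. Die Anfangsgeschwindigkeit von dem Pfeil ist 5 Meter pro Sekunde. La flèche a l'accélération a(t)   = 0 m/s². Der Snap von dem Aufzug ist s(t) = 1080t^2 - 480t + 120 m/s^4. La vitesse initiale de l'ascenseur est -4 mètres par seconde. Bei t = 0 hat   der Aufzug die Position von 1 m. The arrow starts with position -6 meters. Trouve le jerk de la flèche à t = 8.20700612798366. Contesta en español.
Partiendo de la aceleración a(t) = 0, tomamos 1 derivada. Tomando d/dt de a(t), encontramos j(t) = 0. Usando j(t) = 0 y sustituyendo t = 8.20700612798366, encontramos j = 0.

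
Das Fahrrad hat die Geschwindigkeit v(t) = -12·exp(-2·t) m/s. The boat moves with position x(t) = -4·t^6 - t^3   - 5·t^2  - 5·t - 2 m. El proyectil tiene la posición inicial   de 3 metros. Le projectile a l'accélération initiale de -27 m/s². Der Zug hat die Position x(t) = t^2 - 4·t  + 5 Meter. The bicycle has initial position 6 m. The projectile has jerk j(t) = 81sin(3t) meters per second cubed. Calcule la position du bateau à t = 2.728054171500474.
En utilisant x(t) = -4·t^6 - t^3 - 5·t^2 - 5·t - 2 et en substituant t = 2.728054171500474, nous trouvons x = -1721.99239444289.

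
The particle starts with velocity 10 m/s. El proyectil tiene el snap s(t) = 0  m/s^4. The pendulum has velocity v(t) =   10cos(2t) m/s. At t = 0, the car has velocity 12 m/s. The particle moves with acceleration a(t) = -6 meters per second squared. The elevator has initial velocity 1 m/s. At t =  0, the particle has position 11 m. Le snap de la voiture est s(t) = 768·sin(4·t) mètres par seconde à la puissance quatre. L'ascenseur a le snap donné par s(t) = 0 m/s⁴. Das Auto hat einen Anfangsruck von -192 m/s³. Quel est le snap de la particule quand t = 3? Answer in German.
Um dies zu lösen, müssen wir 2 Ableitungen unserer Gleichung für die Beschleunigung a(t) = -6 nehmen. Die Ableitung von der Beschleunigung ergibt den Ruck: j(t) = 0. Die Ableitung von dem Ruck ergibt den Snap: s(t) = 0. Wir haben den Snap s(t) = 0. Durch Einsetzen von t = 3: s(3) = 0.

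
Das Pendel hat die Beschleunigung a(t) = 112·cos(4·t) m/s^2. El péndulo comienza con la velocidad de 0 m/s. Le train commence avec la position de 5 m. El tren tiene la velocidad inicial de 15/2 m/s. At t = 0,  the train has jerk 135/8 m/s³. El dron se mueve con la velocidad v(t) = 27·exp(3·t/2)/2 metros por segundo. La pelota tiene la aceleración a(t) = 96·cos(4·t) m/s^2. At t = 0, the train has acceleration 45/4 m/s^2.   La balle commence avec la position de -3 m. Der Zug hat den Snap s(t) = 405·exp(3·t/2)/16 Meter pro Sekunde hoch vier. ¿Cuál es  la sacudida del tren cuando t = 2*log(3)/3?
Necesitamos integrar nuestra ecuación del snap s(t) = 405·exp(3·t/2)/16 1 vez. La antiderivada del snap, con j(0) = 135/8, da la sacudida: j(t) = 135·exp(3·t/2)/8. Usando j(t) = 135·exp(3·t/2)/8 y sustituyendo t = 2*log(3)/3, encontramos j = 405/8.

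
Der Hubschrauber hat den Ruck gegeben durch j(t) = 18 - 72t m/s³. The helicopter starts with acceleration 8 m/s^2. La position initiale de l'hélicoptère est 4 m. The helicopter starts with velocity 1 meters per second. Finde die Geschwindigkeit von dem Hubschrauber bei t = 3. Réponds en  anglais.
We need to integrate our jerk equation j(t) = 18 - 72·t 2 times. The antiderivative of jerk is acceleration. Using a(0) = 8, we get a(t) = -36·t^2 + 18·t + 8. Finding the antiderivative of a(t) and using v(0) = 1: v(t) = -12·t^3 + 9·t^2 + 8·t + 1. We have velocity v(t) = -12·t^3 + 9·t^2 + 8·t + 1. Substituting t = 3: v(3) = -218.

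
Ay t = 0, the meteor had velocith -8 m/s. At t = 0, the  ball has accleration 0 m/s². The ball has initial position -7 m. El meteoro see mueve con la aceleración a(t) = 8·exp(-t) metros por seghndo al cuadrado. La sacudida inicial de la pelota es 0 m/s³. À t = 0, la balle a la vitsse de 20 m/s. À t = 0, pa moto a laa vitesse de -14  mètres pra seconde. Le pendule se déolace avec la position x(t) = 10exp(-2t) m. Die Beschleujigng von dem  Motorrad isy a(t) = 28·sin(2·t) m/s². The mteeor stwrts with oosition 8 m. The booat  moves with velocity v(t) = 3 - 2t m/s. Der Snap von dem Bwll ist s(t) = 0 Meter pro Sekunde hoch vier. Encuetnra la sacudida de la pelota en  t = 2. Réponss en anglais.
Starting from snap s(t) = 0, we take 1 antiderivative. The antiderivative of snap, with j(0) = 0, gives jerk: j(t) = 0. From the given jerk equation j(t) = 0, we substitute t = 2 to get j = 0.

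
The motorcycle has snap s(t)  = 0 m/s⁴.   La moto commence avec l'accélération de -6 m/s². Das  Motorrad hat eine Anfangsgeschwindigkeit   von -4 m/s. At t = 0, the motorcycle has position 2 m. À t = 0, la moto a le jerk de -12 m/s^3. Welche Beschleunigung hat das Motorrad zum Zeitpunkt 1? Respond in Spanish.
Necesitamos integrar nuestra ecuación del snap s(t) = 0 2 veces. La integral del snap, con j(0) = -12, da la sacudida: j(t) = -12. Tomando ∫j(t)dt y aplicando a(0) = -6, encontramos a(t) = -12·t - 6. Tenemos la aceleración a(t) = -12·t - 6. Sustituyendo t = 1: a(1) = -18.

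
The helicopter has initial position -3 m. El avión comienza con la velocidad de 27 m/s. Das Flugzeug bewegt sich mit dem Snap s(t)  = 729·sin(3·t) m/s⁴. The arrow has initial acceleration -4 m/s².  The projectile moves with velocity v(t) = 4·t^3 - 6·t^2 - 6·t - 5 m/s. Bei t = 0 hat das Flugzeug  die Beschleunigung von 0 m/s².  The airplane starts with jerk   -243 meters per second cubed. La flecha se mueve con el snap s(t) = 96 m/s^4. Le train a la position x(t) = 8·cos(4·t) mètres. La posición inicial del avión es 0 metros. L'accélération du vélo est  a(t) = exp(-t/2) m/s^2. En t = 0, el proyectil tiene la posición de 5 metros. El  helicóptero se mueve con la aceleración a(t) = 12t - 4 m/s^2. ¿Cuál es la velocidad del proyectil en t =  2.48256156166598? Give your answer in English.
Using v(t) = 4·t^3 - 6·t^2 - 6·t - 5 and substituting t = 2.48256156166598, we find v = 4.32717807207411.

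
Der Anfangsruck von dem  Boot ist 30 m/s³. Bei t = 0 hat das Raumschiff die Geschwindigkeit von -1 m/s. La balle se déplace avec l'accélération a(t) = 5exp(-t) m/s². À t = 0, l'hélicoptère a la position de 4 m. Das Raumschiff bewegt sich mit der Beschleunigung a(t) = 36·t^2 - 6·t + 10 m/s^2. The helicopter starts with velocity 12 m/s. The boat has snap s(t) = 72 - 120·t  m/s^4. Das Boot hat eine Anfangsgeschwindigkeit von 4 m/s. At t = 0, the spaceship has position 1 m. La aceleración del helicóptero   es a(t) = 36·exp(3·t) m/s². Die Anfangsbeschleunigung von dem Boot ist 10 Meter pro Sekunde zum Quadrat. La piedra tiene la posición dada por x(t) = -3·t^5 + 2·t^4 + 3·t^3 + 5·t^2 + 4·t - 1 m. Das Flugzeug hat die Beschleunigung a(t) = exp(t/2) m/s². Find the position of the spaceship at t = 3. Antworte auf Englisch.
To solve this, we need to take 2 antiderivatives of our acceleration equation a(t) = 36·t^2 - 6·t + 10. Finding the integral of a(t) and using v(0) = -1: v(t) = 12·t^3 - 3·t^2 + 10·t - 1. The antiderivative of velocity is position. Using x(0) = 1, we get x(t) = 3·t^4 - t^3 + 5·t^2 - t + 1. From the given position equation x(t) = 3·t^4 - t^3 + 5·t^2 - t + 1, we substitute t = 3 to get x = 259.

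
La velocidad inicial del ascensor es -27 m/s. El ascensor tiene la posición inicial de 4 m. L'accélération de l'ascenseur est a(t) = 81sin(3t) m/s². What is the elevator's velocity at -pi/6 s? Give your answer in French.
Nous devons intégrer notre équation de l'accélération a(t) = 81·sin(3·t) 1 fois. En intégrant l'accélération et en utilisant la condition initiale v(0) = -27, nous obtenons v(t) = -27·cos(3·t). Nous avons la vitesse v(t) = -27·cos(3·t). En substituant t = -pi/6: v(-pi/6) = 0.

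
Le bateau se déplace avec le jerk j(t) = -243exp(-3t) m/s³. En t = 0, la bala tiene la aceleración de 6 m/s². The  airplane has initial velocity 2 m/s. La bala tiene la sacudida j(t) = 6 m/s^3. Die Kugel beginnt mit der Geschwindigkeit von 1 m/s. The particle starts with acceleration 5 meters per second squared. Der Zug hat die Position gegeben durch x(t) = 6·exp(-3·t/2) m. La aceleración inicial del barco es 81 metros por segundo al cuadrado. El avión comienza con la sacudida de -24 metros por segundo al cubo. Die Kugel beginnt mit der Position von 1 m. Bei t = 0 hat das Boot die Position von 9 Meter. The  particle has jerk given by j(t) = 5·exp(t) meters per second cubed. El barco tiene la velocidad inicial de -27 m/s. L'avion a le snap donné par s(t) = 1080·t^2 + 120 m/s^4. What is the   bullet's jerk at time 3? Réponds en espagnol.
Usando j(t) = 6 y sustituyendo t = 3, encontramos j = 6.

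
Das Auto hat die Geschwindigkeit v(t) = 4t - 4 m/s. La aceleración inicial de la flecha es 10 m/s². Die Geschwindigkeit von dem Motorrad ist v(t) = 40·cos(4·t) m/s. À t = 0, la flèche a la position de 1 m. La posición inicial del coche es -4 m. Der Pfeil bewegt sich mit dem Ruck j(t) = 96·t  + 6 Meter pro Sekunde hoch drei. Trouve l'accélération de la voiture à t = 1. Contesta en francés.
En partant de la vitesse v(t) = 4·t - 4, nous prenons 1 dérivée. En prenant d/dt de v(t), nous trouvons a(t) = 4. De l'équation de l'accélération a(t) = 4, nous substituons t = 1 pour obtenir a = 4.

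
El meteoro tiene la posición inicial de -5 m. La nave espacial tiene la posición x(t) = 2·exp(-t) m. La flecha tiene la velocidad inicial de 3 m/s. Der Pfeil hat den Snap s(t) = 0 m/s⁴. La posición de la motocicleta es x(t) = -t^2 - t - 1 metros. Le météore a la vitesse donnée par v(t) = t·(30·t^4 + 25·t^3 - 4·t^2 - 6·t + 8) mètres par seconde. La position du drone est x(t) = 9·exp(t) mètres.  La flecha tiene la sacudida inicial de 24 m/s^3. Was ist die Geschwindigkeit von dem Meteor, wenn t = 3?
Aus der Gleichung für die Geschwindigkeit v(t) = t·(30·t^4 + 25·t^3 - 4·t^2 - 6·t + 8), setzen wir t = 3 ein und erhalten v = 9177.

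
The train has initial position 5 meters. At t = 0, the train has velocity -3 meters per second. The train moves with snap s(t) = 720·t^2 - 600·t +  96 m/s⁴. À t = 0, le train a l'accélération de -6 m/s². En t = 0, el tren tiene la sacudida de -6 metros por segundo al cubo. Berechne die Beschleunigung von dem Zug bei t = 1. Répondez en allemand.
Ausgehend von dem Snap s(t) = 720·t^2 - 600·t + 96, nehmen wir 2 Stammfunktionen. Die Stammfunktion von dem Snap, mit j(0) = -6, ergibt den Ruck: j(t) = 240·t^3 - 300·t^2 + 96·t - 6. Die Stammfunktion von dem Ruck, mit a(0) = -6, ergibt die Beschleunigung: a(t) = 60·t^4 - 100·t^3 + 48·t^2 - 6·t - 6. Mit a(t) = 60·t^4 - 100·t^3 + 48·t^2 - 6·t - 6 und Einsetzen von t = 1, finden wir a = -4.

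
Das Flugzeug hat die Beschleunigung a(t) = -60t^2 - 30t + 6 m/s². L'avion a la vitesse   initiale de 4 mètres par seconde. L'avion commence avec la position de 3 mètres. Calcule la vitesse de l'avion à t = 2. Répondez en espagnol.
Para resolver esto, necesitamos tomar 1 integral de nuestra ecuación de la aceleración a(t) = -60·t^2 - 30·t + 6. Integrando la aceleración y usando la condición inicial v(0) = 4, obtenemos v(t) = -20·t^3 - 15·t^2 + 6·t + 4. Tenemos la velocidad v(t) = -20·t^3 - 15·t^2 + 6·t + 4. Sustituyendo t = 2: v(2) = -204.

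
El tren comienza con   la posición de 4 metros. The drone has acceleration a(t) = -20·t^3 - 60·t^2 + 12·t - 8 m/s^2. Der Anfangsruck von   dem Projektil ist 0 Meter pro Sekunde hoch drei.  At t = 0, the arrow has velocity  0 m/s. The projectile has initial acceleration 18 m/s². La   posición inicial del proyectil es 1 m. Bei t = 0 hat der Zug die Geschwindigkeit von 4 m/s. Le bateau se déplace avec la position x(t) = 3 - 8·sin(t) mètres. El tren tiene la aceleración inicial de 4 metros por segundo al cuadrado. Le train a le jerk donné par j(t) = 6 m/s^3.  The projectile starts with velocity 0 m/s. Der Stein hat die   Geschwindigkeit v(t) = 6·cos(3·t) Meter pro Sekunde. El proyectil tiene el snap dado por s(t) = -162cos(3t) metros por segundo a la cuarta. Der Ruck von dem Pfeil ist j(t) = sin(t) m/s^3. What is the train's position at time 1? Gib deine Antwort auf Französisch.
En partant du jerk j(t) = 6, nous prenons 3 primitives. La primitive du jerk est l'accélération. En utilisant a(0) = 4, nous obtenons a(t) = 6·t + 4. La primitive de l'accélération, avec v(0) = 4, donne la vitesse: v(t) = 3·t^2 + 4·t + 4. L'intégrale de la vitesse est la position. En utilisant x(0) = 4, nous obtenons x(t) = t^3 + 2·t^2 + 4·t + 4. En utilisant x(t) = t^3 + 2·t^2 + 4·t + 4 et en substituant t = 1, nous trouvons x = 11.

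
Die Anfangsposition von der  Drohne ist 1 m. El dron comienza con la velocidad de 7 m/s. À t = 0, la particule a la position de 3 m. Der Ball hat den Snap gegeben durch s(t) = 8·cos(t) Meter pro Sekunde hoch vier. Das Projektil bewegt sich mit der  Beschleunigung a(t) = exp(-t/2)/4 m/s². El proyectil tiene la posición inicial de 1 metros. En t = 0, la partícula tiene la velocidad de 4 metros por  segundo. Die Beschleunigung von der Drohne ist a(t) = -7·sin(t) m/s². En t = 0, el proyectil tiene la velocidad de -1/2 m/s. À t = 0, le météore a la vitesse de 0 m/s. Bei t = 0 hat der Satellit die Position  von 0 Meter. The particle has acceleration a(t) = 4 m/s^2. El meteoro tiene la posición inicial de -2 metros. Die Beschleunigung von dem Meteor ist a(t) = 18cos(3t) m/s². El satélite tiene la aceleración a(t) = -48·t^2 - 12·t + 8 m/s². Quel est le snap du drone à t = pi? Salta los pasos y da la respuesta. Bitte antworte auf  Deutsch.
Der Snap bei t = pi ist s = 0.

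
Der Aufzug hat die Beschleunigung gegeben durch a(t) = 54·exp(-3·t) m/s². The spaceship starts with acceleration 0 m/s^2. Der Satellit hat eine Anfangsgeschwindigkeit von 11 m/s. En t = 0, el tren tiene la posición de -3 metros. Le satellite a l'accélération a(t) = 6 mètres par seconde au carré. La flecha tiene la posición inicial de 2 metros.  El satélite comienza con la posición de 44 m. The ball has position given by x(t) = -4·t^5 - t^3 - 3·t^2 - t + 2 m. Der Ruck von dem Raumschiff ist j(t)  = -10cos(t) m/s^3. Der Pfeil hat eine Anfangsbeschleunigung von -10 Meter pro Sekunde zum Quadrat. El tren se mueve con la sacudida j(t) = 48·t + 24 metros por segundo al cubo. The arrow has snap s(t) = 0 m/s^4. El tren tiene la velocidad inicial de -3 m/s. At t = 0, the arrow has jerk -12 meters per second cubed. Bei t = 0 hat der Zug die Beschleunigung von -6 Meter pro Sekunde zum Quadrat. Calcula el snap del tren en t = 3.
Partiendo de la sacudida j(t) = 48·t + 24, tomamos 1 derivada. Derivando la sacudida, obtenemos el snap: s(t) = 48. Usando s(t) = 48 y sustituyendo t = 3, encontramos s = 48.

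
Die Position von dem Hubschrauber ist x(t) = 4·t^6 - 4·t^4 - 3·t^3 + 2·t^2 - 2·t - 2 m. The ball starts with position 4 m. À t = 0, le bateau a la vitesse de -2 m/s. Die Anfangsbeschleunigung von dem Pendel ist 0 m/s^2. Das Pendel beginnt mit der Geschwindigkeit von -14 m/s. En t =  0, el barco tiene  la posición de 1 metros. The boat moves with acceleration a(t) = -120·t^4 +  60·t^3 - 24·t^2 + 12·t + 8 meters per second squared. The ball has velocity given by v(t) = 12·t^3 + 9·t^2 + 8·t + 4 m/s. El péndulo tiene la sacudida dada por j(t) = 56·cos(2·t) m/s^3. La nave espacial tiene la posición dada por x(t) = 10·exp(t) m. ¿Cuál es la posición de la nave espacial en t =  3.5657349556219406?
Usando x(t) = 10·exp(t) y sustituyendo t = 3.5657349556219406, encontramos x = 353.654358810496.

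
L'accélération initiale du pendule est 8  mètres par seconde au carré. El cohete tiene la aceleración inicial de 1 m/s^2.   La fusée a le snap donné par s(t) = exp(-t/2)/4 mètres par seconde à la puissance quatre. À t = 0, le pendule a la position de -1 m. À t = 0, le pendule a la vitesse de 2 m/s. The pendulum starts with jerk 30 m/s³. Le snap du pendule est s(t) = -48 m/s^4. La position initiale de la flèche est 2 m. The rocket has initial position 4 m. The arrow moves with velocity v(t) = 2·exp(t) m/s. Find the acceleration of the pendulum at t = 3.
We must find the integral of our snap equation s(t) = -48 2 times. Integrating snap and using the initial condition j(0) = 30, we get j(t) = 30 - 48·t. The integral of jerk is acceleration. Using a(0) = 8, we get a(t) = -24·t^2 + 30·t + 8. We have acceleration a(t) = -24·t^2 + 30·t + 8. Substituting t = 3: a(3) = -118.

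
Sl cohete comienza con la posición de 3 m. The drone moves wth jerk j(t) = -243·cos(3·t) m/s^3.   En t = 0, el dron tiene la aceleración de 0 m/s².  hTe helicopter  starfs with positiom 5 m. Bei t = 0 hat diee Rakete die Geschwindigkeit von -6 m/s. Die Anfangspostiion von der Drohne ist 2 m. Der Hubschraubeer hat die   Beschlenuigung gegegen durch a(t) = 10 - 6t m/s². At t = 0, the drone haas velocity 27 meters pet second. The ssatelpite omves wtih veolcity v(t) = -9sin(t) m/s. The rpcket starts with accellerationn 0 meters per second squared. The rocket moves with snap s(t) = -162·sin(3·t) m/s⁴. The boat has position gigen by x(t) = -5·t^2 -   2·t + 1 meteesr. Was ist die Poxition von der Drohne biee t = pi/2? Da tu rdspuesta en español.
Para resolver esto, necesitamos tomar 3 antiderivadas de nuestra ecuación de la sacudida j(t) = -243·cos(3·t). La integral de la sacudida, con a(0) = 0, da la aceleración: a(t) = -81·sin(3·t). La integral de la aceleración, con v(0) = 27, da la velocidad: v(t) = 27·cos(3·t). La antiderivada de la velocidad es la posición. Usando x(0) = 2, obtenemos x(t) = 9·sin(3·t) + 2. Tenemos la posición x(t) = 9·sin(3·t) + 2. Sustituyendo t = pi/2: x(pi/2) = -7.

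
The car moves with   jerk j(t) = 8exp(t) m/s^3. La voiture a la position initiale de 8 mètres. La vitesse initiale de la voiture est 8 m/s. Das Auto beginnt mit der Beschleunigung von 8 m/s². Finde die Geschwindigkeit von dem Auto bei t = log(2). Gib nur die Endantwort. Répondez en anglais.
The answer is 16.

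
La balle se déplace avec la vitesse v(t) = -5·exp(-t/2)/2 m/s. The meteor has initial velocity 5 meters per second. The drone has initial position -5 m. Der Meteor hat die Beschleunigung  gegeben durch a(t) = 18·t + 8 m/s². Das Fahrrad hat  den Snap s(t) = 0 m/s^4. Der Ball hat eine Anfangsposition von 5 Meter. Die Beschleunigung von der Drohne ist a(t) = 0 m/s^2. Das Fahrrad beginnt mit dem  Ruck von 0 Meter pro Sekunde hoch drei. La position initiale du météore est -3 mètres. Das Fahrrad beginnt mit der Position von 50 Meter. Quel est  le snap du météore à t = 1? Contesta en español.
Debemos derivar nuestra ecuación de la aceleración a(t) = 18·t + 8 2 veces. Derivando la aceleración, obtenemos la sacudida: j(t) = 18. Derivando la sacudida, obtenemos el snap: s(t) = 0. De la ecuación del snap s(t) = 0, sustituimos t = 1 para obtener s = 0.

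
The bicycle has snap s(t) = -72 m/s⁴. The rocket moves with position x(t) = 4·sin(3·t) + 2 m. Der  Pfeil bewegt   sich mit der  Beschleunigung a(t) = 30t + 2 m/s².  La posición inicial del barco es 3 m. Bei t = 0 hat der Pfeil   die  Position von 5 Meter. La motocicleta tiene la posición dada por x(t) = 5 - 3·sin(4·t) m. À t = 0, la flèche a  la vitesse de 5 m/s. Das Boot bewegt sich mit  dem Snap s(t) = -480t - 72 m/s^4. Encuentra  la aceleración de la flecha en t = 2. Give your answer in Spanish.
Tenemos la aceleración a(t) = 30·t + 2. Sustituyendo t = 2: a(2) = 62.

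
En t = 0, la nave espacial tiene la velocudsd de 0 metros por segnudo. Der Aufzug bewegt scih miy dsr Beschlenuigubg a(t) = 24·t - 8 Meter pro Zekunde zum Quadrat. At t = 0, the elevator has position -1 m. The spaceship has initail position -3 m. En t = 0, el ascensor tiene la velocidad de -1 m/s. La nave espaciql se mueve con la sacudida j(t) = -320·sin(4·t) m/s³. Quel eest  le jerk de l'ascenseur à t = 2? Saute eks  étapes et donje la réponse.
À t = 2, j = 24.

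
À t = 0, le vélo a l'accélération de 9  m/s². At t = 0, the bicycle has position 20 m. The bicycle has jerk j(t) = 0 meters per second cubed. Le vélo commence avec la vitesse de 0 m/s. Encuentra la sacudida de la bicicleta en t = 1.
De la ecuación de la sacudida j(t) = 0, sustituimos t = 1 para obtener j = 0.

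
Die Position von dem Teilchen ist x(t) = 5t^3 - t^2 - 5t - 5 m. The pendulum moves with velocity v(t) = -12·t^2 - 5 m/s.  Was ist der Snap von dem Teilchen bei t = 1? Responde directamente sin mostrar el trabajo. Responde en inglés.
At t = 1, s = 0.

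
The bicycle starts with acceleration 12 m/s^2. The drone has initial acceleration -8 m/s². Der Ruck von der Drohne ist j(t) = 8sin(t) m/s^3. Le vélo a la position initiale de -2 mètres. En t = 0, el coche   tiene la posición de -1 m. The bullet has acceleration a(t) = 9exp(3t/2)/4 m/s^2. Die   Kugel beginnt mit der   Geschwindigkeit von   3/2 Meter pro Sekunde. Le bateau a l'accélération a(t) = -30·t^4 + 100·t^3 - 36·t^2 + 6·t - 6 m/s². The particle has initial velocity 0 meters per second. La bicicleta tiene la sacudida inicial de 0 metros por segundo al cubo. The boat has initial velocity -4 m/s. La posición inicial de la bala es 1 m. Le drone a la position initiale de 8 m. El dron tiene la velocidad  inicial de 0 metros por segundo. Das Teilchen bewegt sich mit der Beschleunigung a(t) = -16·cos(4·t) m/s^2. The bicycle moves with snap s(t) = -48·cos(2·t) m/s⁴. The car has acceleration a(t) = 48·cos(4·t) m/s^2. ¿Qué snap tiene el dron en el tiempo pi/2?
Para resolver esto, necesitamos tomar 1 derivada de nuestra ecuación de la sacudida j(t) = 8·sin(t). La derivada de la sacudida da el snap: s(t) = 8·cos(t). De la ecuación del snap s(t) = 8·cos(t), sustituimos t = pi/2 para obtener s = 0.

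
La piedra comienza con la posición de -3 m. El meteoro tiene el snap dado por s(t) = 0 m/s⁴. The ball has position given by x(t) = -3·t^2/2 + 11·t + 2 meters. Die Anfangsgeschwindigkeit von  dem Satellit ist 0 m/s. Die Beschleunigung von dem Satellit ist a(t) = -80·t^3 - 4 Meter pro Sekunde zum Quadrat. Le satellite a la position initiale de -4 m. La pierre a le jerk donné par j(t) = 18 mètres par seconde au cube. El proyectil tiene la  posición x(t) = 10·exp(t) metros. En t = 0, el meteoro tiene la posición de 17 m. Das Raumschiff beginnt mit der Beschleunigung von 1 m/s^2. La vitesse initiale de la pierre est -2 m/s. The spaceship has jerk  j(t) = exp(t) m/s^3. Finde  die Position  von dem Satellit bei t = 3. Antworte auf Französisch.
En partant de l'accélération a(t) = -80·t^3 - 4, nous prenons 2 intégrales. En intégrant l'accélération et en utilisant la condition initiale v(0) = 0, nous obtenons v(t) = -20·t^4 - 4·t. L'intégrale de la vitesse est la position. En utilisant x(0) = -4, nous obtenons x(t) = -4·t^5 - 2·t^2 - 4. De l'équation de la position x(t) = -4·t^5 - 2·t^2 - 4, nous substituons t = 3 pour obtenir x = -994.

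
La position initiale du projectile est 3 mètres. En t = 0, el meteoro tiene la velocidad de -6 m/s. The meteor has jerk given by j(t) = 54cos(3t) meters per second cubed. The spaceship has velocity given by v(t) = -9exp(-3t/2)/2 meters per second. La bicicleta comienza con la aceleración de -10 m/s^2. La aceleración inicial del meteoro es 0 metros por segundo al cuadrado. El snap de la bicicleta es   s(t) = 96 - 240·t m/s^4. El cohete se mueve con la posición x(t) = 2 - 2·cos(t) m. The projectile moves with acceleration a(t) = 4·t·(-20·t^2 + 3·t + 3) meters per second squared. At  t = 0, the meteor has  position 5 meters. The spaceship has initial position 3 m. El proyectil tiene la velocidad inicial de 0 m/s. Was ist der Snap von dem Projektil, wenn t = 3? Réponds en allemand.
Um dies zu lösen, müssen wir 2 Ableitungen unserer Gleichung für die Beschleunigung a(t) = 4·t·(-20·t^2 + 3·t + 3) nehmen. Die Ableitung von der Beschleunigung ergibt den Ruck: j(t) = -80·t^2 + 4·t·(3 - 40·t) + 12·t + 12. Durch Ableiten von dem Ruck erhalten wir den Snap: s(t) = 24 - 480·t. Mit s(t) = 24 - 480·t und Einsetzen von t = 3, finden wir s = -1416.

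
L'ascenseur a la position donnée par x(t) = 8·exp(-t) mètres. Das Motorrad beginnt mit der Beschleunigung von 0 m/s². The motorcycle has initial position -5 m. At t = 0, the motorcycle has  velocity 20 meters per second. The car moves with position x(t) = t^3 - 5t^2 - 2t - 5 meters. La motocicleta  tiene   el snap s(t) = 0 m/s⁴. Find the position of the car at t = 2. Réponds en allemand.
Aus der Gleichung für die Position x(t) = t^3 - 5·t^2 - 2·t - 5, setzen wir t = 2 ein und erhalten x = -21.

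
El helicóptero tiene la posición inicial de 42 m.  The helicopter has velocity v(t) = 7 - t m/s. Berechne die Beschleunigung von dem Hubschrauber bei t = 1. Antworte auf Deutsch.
Ausgehend von der Geschwindigkeit v(t) = 7 - t, nehmen wir 1 Ableitung. Mit d/dt von v(t) finden wir a(t) = -1. Wir haben die Beschleunigung a(t) = -1. Durch Einsetzen von t = 1: a(1) = -1.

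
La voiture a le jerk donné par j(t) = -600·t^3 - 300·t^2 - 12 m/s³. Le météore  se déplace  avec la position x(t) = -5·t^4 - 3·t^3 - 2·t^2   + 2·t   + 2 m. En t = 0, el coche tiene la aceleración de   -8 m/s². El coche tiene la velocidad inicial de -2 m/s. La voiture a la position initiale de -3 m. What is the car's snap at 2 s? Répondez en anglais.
To solve this, we need to take 1 derivative of our jerk equation j(t) = -600·t^3 - 300·t^2 - 12. Taking d/dt of j(t), we find s(t) = -1800·t^2 - 600·t. Using s(t) = -1800·t^2 - 600·t and substituting t = 2, we find s = -8400.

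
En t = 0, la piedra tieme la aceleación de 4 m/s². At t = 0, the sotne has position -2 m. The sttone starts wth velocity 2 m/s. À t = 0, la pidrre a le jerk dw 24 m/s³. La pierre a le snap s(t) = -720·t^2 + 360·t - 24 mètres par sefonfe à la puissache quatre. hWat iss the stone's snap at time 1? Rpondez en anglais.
From the given snap equation s(t) = -720·t^2 + 360·t - 24, we substitute t = 1 to get s = -384.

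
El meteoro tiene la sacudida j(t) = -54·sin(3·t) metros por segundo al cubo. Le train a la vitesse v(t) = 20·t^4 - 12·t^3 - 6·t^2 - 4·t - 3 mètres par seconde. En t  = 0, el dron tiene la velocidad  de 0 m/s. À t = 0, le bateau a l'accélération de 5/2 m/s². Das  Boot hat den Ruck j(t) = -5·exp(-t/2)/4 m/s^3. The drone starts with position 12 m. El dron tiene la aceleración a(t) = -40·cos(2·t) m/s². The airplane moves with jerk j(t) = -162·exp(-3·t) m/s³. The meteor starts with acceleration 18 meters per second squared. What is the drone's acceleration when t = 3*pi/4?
From the given acceleration equation a(t) = -40·cos(2·t), we substitute t = 3*pi/4 to get a = 0.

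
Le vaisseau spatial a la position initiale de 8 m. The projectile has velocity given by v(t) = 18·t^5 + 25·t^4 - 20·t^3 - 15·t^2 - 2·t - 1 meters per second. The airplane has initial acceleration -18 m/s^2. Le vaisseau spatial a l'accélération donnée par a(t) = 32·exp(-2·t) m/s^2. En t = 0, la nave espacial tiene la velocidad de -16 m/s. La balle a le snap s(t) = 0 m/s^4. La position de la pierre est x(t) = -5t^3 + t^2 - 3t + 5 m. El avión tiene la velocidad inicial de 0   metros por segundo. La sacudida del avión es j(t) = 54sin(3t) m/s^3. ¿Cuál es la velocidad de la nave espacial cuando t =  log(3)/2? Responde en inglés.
Starting from acceleration a(t) = 32·exp(-2·t), we take 1 antiderivative. Finding the antiderivative of a(t) and using v(0) = -16: v(t) = -16·exp(-2·t). From the given velocity equation v(t) = -16·exp(-2·t), we substitute t = log(3)/2 to get v = -16/3.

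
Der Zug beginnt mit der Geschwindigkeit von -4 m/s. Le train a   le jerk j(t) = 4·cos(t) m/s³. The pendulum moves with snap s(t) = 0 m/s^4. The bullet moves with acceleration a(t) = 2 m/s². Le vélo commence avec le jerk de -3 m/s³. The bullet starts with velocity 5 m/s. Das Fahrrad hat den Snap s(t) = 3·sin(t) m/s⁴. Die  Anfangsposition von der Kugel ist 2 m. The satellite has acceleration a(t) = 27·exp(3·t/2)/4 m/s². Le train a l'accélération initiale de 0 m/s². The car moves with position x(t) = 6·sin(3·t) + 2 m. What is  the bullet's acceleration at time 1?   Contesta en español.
De la ecuación de la aceleración a(t) = 2, sustituimos t = 1 para obtener a = 2.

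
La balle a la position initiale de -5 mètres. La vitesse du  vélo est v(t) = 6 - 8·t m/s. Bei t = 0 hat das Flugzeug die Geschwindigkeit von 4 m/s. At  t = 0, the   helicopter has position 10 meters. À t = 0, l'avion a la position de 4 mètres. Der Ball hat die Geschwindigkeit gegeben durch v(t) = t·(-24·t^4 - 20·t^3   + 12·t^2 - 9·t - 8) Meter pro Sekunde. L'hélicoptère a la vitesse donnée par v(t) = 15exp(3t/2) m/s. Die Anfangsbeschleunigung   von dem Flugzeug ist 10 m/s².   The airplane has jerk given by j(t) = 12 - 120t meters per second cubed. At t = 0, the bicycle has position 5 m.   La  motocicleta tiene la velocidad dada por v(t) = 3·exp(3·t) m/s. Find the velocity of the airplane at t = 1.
To solve this, we need to take 2 integrals of our jerk equation j(t) = 12 - 120·t. Taking ∫j(t)dt and applying a(0) = 10, we find a(t) = -60·t^2 + 12·t + 10. The integral of acceleration is velocity. Using v(0) = 4, we get v(t) = -20·t^3 + 6·t^2 + 10·t + 4. Using v(t) = -20·t^3 + 6·t^2 + 10·t + 4 and substituting t = 1, we find v = 0.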